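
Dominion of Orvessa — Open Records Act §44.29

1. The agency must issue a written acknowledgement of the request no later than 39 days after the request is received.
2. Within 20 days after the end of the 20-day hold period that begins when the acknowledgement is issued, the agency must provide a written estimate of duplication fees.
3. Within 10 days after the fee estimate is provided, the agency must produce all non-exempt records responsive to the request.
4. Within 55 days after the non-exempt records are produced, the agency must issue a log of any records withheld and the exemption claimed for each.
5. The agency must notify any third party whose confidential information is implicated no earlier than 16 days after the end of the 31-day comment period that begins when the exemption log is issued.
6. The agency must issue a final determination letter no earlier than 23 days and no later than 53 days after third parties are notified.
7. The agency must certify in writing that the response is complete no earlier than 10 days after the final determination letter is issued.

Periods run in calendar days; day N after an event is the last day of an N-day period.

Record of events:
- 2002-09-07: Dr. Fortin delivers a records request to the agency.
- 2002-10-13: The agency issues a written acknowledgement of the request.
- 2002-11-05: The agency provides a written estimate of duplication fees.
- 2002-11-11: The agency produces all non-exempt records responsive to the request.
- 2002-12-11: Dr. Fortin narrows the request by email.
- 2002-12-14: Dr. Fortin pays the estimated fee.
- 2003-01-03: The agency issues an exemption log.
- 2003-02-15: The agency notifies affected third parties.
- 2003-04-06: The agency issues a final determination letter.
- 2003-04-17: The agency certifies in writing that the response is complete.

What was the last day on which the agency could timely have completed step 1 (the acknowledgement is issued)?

Step 1 runs from 2002-09-07, when the request is received. 39 days after 2002-09-07 is 2002-10-16.

2002-10-16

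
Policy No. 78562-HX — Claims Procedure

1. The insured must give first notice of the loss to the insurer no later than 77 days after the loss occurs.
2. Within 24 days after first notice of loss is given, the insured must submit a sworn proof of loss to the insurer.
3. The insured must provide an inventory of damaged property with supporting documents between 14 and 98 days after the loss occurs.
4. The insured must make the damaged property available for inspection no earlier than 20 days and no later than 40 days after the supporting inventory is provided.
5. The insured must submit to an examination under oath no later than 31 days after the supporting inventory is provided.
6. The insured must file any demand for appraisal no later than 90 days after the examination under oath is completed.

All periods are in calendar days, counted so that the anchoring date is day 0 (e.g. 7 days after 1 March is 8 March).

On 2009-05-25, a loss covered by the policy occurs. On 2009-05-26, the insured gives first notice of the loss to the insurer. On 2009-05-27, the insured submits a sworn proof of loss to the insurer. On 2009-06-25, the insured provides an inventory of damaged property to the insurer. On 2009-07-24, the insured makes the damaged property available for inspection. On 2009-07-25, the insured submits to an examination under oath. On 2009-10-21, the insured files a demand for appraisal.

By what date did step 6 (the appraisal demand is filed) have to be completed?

Step 6 runs from 2009-07-25, when the examination under oath is completed. 90 days after 2009-07-25 is 2009-10-23.

2009-10-23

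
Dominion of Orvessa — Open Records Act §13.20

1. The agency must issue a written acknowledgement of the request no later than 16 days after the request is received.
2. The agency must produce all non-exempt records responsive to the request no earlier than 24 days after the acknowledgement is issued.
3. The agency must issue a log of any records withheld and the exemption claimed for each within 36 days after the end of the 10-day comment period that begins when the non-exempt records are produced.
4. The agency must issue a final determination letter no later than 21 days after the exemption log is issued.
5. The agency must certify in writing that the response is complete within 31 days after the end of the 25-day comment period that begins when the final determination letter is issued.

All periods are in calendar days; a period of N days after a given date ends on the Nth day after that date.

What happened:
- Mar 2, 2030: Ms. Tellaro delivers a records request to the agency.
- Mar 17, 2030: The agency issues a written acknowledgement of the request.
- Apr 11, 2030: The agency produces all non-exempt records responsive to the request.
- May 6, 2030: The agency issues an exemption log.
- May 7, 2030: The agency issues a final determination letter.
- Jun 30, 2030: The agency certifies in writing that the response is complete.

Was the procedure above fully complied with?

Yes

Step 1: 16 days after Mar 2, 2030 (when the request is received) is Mar 18, 2030; done Mar 17, 2030 — timely.
Step 2: the earliest permitted date is 24 days after Mar 17, 2030 (when the acknowledgement is issued), i.e. Apr 10, 2030; done Apr 11, 2030, after the minimum wait.
Step 3: 36 days after Apr 21, 2030 (end of the 10-day comment period, which began when the non-exempt records are produced on Apr 11, 2030) is May 27, 2030; completed May 6, 2030, before the deadline.
Step 4: 21 days after May 6, 2030 (when the exemption log is issued) is May 27, 2030; May 7, 2030 is within that limit.
Step 5: 31 days after Jun 1, 2030 (end of the 25-day comment period, which began when the final determination letter is issued on May 7, 2030) is Jul 2, 2030; done Jun 30, 2030 — timely.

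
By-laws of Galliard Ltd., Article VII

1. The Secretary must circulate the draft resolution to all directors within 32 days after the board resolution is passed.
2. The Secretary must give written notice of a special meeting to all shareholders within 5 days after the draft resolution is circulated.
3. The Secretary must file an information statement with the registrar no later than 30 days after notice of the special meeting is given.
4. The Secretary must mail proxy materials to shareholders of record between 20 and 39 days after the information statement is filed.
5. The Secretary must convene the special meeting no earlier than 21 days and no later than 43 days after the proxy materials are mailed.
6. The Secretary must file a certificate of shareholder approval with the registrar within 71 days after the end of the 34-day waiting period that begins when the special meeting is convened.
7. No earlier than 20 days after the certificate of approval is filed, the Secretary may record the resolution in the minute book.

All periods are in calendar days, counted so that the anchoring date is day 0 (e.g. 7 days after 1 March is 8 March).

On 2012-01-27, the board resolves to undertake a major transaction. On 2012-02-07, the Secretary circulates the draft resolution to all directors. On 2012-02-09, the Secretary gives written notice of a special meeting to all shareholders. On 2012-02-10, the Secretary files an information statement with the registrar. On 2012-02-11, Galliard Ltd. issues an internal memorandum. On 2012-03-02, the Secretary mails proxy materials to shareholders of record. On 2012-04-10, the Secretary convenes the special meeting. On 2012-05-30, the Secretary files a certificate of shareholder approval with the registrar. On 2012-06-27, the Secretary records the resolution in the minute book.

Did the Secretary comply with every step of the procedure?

Step 1 — counting 32 days from 2012-01-27 (when the board resolution is passed) gives a deadline of 2012-02-28; completed 2012-02-07, before the deadline.
Step 2 — counting 5 days from 2012-02-07 (when the draft resolution is circulated) gives a deadline of 2012-02-12; 2012-02-09 is within that limit.
Step 3 — counting 30 days from 2012-02-09 (when notice of the special meeting is given) gives a deadline of 2012-03-10; completed 2012-02-10, before the deadline.
Step 4 — 20 and 39 days from 2012-02-10 (when the information statement is filed) are 2012-03-01 and 2012-03-20 respectively; done 2012-03-02 — within the window.
Step 5 — 21 and 43 days from 2012-03-02 (when the proxy materials are mailed) are 2012-03-23 and 2012-04-14 respectively; done 2012-04-10, which is between those dates.
Step 6 — counting 71 days from 2012-05-14 (end of the 34-day waiting period, which began when the special meeting is convened on 2012-04-10) gives a deadline of 2012-07-24; completed 2012-05-30, before the deadline.
Step 7 — must wait 20 days from 2012-05-30 (when the certificate of approval is filed), so not before 2012-06-19; done 2012-06-27 — permitted.

Yes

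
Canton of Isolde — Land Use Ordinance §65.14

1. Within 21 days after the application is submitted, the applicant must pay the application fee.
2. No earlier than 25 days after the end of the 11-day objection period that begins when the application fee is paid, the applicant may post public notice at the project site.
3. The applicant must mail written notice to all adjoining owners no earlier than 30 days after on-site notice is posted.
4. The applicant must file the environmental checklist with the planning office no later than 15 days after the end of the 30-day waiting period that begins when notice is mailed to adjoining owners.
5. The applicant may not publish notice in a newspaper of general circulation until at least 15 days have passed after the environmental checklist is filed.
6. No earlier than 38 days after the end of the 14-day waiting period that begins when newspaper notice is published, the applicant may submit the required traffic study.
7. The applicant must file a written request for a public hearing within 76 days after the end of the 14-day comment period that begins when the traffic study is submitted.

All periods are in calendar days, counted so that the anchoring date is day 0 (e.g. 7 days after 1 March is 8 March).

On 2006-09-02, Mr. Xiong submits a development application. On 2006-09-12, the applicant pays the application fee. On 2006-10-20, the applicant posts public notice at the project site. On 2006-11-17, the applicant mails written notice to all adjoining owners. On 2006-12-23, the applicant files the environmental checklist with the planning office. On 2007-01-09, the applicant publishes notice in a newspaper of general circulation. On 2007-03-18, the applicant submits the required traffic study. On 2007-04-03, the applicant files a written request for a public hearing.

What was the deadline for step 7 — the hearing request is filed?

The traffic study is submitted on 2007-03-18; the 14-day comment period therefore ends 2007-04-01, and step 7 runs from that date. 76 days after 2007-04-01 is 2007-06-16.

2007-06-16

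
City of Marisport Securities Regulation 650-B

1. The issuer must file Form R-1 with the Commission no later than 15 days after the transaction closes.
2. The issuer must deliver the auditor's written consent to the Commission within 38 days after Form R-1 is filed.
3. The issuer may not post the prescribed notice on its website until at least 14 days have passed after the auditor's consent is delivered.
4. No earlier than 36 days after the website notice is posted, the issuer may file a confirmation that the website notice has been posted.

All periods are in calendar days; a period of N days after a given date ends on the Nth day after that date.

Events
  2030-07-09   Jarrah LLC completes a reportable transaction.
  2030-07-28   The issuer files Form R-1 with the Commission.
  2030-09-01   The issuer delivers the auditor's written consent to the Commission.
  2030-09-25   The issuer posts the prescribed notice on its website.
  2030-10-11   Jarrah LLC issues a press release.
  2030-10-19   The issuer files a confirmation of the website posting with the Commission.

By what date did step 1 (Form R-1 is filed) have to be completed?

Step 1 runs from 2030-07-09, when the transaction closes. 15 days after 2030-07-09 is 2030-07-24.

2030-07-24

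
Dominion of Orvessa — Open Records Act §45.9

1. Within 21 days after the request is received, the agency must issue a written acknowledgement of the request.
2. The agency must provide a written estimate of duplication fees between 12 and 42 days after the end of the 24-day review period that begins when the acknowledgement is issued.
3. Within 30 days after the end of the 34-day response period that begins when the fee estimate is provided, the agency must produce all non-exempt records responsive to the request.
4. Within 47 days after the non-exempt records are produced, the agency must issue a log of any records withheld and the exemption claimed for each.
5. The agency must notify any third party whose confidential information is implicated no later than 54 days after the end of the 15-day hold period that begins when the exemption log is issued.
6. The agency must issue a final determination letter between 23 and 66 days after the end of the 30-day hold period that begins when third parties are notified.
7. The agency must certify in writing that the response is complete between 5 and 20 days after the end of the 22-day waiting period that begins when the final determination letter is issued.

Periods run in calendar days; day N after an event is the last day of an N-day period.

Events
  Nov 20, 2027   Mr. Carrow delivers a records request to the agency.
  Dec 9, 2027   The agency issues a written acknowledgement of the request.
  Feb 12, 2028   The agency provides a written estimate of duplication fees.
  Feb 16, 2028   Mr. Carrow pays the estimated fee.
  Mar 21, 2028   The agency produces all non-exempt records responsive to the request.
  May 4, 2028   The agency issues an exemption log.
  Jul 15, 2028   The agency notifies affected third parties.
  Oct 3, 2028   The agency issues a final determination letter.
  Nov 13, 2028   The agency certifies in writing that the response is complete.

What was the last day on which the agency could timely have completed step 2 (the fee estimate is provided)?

The acknowledgement is issued on Dec 9, 2027; the 24-day review period therefore ends Jan 2, 2028, and step 2 runs from that date. The window is 12–42 days after Jan 2, 2028; it closes on Feb 13, 2028.

Feb 13, 2028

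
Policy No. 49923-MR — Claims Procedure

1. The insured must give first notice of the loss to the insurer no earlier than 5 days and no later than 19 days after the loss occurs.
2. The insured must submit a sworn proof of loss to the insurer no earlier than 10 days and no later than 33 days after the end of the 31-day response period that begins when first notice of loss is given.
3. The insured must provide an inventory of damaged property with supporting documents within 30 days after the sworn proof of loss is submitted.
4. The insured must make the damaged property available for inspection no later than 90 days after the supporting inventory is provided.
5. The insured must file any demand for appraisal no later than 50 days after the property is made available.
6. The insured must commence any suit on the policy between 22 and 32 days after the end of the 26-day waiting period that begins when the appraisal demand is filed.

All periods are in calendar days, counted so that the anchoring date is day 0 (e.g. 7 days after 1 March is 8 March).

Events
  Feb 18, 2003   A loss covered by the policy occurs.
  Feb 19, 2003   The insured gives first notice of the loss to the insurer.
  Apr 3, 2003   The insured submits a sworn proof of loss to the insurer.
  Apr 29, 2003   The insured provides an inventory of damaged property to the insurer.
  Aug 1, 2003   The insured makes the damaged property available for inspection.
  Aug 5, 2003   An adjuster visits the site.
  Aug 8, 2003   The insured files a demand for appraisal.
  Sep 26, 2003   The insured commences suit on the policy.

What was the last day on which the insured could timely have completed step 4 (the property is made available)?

Jul 28, 2003

Step 4 runs from Apr 29, 2003, when the supporting inventory is provided. 90 days after Apr 29, 2003 is Jul 28, 2003.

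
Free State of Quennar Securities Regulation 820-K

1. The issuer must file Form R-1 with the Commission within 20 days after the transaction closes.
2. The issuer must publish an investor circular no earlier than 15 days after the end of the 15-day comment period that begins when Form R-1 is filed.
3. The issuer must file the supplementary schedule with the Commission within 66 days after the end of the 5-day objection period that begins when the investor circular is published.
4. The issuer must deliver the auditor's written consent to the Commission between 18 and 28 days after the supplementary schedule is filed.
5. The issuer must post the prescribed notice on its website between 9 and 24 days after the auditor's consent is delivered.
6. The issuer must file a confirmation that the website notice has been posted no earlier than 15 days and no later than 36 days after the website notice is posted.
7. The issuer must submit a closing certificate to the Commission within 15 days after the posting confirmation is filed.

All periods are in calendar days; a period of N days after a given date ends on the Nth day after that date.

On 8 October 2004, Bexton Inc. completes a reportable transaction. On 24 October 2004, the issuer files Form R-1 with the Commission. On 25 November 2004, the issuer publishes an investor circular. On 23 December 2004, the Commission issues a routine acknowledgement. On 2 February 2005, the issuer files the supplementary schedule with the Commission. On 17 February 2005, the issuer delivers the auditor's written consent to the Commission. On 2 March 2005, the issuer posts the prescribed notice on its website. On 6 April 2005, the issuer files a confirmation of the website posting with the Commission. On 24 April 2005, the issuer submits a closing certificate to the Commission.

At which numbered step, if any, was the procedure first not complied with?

Step 1: 20 days after 8 October 2004 (when the transaction closes) is 28 October 2004; 24 October 2004 is within that limit.
Step 2: the earliest permitted date is 15 days after 8 November 2004 (end of the 15-day comment period, which began when Form R-1 is filed on 24 October 2004), i.e. 23 November 2004; done 25 November 2004, after the minimum wait.
Step 3: 66 days after 30 November 2004 (end of the 5-day objection period, which began when the investor circular is published on 25 November 2004) is 4 February 2005; done 2 February 2005 — timely.
Step 4: the window is 18–28 days after 2 February 2005 (when the supplementary schedule is filed), so 20 February 2005 through 2 March 2005; 17 February 2005 is 3 days too early.
That is the first point of non-compliance.

Step 4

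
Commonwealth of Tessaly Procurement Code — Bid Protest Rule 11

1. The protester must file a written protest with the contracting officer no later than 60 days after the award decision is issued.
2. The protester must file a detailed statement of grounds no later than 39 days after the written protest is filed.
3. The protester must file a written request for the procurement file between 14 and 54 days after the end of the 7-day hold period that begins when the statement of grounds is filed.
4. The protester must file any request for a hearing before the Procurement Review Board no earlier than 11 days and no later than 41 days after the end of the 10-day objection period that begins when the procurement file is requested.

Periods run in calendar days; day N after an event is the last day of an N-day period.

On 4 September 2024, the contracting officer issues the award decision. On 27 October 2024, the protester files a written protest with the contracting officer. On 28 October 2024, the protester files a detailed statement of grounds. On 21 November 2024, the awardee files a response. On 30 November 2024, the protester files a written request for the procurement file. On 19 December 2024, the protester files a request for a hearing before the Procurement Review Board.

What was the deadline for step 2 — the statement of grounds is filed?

5 December 2024

Step 2 runs from 27 October 2024, when the written protest is filed. 39 days after 27 October 2024 is 5 December 2024.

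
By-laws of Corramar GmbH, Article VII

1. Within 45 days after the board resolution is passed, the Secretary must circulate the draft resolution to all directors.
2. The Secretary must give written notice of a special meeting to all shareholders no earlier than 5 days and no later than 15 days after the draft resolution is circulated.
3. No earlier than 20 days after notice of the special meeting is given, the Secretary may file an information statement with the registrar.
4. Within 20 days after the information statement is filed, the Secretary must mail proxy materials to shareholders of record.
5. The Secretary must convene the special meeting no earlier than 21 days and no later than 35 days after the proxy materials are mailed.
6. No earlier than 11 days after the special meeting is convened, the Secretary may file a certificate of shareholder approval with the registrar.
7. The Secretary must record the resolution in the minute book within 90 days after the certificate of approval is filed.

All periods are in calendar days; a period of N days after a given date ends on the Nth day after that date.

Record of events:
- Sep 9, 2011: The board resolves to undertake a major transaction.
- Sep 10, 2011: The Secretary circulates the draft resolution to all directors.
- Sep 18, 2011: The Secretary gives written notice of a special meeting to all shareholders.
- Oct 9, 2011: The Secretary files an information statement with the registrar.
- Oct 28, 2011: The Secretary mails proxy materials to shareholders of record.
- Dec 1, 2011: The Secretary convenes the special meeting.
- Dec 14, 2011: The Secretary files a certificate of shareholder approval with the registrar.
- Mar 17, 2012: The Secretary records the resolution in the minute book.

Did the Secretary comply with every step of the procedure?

No

Step 1: 45 days after Sep 9, 2011 (when the board resolution is passed) is Oct 24, 2011; Sep 10, 2011 is within that limit.
Step 2: the window is 5–15 days after Sep 10, 2011 (when the draft resolution is circulated), so Sep 15, 2011 through Sep 25, 2011; Sep 18, 2011 falls inside that range.
Step 3: the earliest permitted date is 20 days after Sep 18, 2011 (when notice of the special meeting is given), i.e. Oct 8, 2011; done Oct 9, 2011 — permitted.
Step 4: 20 days after Oct 9, 2011 (when the information statement is filed) is Oct 29, 2011; completed Oct 28, 2011, before the deadline.
Step 5: the window is 21–35 days after Oct 28, 2011 (when the proxy materials are mailed), so Nov 18, 2011 through Dec 2, 2011; Dec 1, 2011 falls inside that range.
Step 6: the earliest permitted date is 11 days after Dec 1, 2011 (when the special meeting is convened), i.e. Dec 12, 2011; done Dec 14, 2011, after the minimum wait.
Step 7: 90 days after Dec 14, 2011 (when the certificate of approval is filed) is Mar 13, 2012; done Mar 17, 2012 — 4 days late.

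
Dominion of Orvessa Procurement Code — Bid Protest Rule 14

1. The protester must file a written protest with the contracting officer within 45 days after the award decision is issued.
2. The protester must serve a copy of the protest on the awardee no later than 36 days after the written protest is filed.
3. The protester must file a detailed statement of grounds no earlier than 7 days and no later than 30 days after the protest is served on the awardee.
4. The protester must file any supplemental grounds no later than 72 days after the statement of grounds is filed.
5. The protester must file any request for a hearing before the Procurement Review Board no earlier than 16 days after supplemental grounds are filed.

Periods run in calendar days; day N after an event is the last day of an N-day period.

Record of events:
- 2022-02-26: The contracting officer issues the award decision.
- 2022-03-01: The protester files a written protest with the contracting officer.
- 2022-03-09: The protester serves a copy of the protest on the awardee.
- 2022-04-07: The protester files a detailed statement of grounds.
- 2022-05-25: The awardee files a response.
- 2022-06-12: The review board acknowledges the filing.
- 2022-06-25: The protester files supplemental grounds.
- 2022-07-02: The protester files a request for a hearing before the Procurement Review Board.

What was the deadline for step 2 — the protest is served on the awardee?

Step 2 runs from 2022-03-01, when the written protest is filed. 36 days after 2022-03-01 is 2022-04-06.

2022-04-06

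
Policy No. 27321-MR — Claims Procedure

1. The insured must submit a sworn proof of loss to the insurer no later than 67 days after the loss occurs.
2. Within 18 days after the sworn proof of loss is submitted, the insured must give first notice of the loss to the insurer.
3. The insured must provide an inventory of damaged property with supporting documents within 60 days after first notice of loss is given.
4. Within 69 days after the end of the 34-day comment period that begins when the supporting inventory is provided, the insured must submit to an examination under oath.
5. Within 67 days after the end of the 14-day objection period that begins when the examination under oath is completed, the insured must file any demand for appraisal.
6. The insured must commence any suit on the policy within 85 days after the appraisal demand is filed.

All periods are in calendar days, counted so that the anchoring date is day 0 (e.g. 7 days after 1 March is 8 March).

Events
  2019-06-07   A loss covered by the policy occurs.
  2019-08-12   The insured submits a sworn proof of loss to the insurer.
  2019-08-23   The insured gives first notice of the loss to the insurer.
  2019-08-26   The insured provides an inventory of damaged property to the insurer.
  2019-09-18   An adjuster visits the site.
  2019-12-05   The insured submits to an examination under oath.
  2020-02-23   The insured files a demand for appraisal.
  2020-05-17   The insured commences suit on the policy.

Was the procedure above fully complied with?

Yes

Step 1: 67 days after 2019-06-07 (when the loss occurs) is 2019-08-13; completed 2019-08-12, before the deadline.
Step 2: 18 days after 2019-08-12 (when the sworn proof of loss is submitted) is 2019-08-30; 2019-08-23 is within that limit.
Step 3: 60 days after 2019-08-23 (when first notice of loss is given) is 2019-10-22; 2019-08-26 is within that limit.
Step 4: 69 days after 2019-09-29 (end of the 34-day comment period, which began when the supporting inventory is provided on 2019-08-26) is 2019-12-07; completed 2019-12-05, before the deadline.
Step 5: 67 days after 2019-12-19 (end of the 14-day objection period, which began when the examination under oath is completed on 2019-12-05) is 2020-02-24; completed 2020-02-23, before the deadline.
Step 6: 85 days after 2020-02-23 (when the appraisal demand is filed) is 2020-05-18; done 2020-05-17 — timely.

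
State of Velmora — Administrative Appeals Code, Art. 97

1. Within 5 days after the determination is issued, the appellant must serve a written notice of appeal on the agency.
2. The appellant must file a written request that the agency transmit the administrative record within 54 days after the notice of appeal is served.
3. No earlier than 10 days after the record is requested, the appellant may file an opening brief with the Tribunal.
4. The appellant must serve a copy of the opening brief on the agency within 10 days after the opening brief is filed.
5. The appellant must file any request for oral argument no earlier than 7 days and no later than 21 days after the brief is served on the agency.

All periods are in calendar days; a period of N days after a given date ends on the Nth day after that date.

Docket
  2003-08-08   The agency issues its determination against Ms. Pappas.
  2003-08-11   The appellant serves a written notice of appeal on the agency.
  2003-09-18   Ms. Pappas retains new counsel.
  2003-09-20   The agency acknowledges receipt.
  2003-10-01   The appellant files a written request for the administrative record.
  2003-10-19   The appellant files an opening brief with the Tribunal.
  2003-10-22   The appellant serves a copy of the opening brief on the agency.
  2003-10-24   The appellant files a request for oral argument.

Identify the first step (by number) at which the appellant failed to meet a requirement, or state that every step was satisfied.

(1) due by 2003-08-08 + 5 days = 2003-08-13; done 2003-08-11 — timely.
(2) due by 2003-08-11 + 54 days = 2003-10-04; 2003-10-01 is within that limit.
(3) permitted from 2003-10-01 + 10 days = 2003-10-11 onward; done 2003-10-19 — permitted.
(4) due by 2003-10-19 + 10 days = 2003-10-29; done 2003-10-22 — timely.
(5) the permitted window runs from 2003-10-22 + 7 = 2003-10-29 to 2003-10-22 + 21 = 2003-11-12; 2003-10-24 is 5 days too early.
No need to go further; step 5 was not satisfied.

Step 5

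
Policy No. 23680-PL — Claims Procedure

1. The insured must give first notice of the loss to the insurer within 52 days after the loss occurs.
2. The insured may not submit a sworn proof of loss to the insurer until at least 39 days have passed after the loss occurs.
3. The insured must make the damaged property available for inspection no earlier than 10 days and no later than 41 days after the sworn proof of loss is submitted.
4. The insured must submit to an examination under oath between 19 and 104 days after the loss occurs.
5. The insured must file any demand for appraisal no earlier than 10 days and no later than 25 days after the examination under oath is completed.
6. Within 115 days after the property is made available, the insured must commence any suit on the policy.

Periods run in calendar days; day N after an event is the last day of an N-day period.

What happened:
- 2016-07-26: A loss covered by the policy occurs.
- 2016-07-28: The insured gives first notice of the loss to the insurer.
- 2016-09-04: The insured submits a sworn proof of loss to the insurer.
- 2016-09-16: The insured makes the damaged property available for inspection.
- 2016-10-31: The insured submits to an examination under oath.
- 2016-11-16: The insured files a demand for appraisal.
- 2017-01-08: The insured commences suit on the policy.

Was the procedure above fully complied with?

Step 1: 52 days after 2016-07-26 (when the loss occurs) is 2016-09-16; completed 2016-07-28, before the deadline.
Step 2: the earliest permitted date is 39 days after 2016-07-26 (when the loss occurs), i.e. 2016-09-03; 2016-09-04 is on or after that date.
Step 3: the window is 10–41 days after 2016-09-04 (when the sworn proof of loss is submitted), so 2016-09-14 through 2016-10-15; done 2016-09-16 — within the window.
Step 4: the window is 19–104 days after 2016-07-26 (when the loss occurs), so 2016-08-14 through 2016-11-07; 2016-10-31 falls inside that range.
Step 5: the window is 10–25 days after 2016-10-31 (when the examination under oath is completed), so 2016-11-10 through 2016-11-25; done 2016-11-16 — within the window.
Step 6: 115 days after 2016-09-16 (when the property is made available) is 2017-01-09; done 2017-01-08 — timely.

Yes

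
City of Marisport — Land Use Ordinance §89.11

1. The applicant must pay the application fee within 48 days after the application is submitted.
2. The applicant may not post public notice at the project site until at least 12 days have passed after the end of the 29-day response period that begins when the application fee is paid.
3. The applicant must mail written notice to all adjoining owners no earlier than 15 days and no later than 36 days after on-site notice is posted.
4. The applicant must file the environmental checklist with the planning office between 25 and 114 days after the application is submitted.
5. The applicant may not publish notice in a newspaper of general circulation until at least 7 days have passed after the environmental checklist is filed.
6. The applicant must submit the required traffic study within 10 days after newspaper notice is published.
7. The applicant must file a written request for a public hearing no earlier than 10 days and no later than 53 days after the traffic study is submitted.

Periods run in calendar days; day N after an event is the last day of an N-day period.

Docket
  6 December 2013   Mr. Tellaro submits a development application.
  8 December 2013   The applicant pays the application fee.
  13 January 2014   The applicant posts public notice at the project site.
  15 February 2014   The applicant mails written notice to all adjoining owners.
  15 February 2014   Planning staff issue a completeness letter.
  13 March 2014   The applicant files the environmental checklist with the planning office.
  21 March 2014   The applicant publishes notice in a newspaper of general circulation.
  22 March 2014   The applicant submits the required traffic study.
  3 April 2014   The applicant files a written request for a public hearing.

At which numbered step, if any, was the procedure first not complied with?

Step 2

Step 1: 48 days after 6 December 2013 (when the application is submitted) is 23 January 2014; 8 December 2013 is within that limit.
Step 2: the earliest permitted date is 12 days after 6 January 2014 (end of the 29-day response period, which began when the application fee is paid on 8 December 2013), i.e. 18 January 2014; done 13 January 2014 — 5 days too early.
That is the first point of non-compliance.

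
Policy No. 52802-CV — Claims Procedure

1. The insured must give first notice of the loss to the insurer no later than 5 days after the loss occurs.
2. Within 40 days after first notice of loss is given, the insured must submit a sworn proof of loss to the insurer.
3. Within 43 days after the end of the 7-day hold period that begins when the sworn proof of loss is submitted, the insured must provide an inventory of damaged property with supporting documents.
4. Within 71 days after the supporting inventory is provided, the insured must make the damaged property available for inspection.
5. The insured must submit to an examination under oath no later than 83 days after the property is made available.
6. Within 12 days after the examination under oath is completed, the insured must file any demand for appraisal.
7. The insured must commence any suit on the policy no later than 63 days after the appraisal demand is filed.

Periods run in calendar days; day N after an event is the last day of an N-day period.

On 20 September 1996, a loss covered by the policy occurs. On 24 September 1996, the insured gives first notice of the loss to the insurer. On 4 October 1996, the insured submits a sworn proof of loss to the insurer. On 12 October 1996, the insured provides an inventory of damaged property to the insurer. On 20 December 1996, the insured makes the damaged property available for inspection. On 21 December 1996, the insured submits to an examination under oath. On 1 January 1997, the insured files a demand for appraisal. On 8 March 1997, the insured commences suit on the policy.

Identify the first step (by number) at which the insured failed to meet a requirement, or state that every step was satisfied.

Step 1: 5 days after 20 September 1996 (when the loss occurs) is 25 September 1996; completed 24 September 1996, before the deadline.
Step 2: 40 days after 24 September 1996 (when first notice of loss is given) is 3 November 1996; completed 4 October 1996, before the deadline.
Step 3: 43 days after 11 October 1996 (end of the 7-day hold period, which began when the sworn proof of loss is submitted on 4 October 1996) is 23 November 1996; 12 October 1996 is within that limit.
Step 4: 71 days after 12 October 1996 (when the supporting inventory is provided) is 22 December 1996; completed 20 December 1996, before the deadline.
Step 5: 83 days after 20 December 1996 (when the property is made available) is 13 March 1997; completed 21 December 1996, before the deadline.
Step 6: 12 days after 21 December 1996 (when the examination under oath is completed) is 2 January 1997; 1 January 1997 is within that limit.
Step 7: 63 days after 1 January 1997 (when the appraisal demand is filed) is 5 March 1997; 8 March 1997 misses that deadline by 3 days.
No need to go further; step 7 was not satisfied.

Step 7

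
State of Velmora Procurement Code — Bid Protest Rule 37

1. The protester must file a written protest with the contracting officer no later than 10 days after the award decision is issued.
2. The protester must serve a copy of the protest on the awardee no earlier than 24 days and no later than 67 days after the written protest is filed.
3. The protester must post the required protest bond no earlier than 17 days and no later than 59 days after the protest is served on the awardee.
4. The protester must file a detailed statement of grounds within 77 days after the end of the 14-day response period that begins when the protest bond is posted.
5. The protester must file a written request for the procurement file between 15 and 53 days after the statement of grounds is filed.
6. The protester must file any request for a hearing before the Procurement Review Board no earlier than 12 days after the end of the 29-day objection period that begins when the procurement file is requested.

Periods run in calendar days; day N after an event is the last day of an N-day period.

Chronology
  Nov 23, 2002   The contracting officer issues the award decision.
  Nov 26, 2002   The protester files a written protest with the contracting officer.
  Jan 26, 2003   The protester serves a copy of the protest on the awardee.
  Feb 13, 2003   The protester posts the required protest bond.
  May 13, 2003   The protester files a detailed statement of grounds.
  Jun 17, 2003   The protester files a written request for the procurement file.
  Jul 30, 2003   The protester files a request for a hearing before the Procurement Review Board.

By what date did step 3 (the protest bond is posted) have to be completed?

Step 3 runs from Jan 26, 2003, when the protest is served on the awardee. The window is 17–59 days after Jan 26, 2003; it closes on Mar 26, 2003.

Mar 26, 2003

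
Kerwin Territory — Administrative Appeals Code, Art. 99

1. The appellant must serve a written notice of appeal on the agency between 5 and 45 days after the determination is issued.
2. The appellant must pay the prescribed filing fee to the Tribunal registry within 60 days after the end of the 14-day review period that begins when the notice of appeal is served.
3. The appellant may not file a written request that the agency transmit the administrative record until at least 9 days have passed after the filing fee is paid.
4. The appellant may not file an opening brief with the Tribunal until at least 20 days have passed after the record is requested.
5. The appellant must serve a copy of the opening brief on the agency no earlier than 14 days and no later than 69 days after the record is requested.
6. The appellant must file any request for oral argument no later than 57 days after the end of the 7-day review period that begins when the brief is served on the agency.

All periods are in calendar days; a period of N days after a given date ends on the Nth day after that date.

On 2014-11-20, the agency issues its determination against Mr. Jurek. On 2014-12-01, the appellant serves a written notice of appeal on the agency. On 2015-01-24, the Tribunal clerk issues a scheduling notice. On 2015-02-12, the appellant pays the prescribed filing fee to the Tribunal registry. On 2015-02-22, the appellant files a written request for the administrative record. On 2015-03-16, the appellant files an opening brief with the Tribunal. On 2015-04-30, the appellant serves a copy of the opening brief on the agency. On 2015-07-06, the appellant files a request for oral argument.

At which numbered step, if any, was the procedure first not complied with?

Step 6

(1) the permitted window runs from 2014-11-20 + 5 = 2014-11-25 to 2014-11-20 + 45 = 2015-01-04; 2014-12-01 falls inside that range.
(2) due by 2014-12-15 + 60 days = 2015-02-13; done 2015-02-12 — timely.
(3) permitted from 2015-02-12 + 9 days = 2015-02-21 onward; done 2015-02-22 — permitted.
(4) permitted from 2015-02-22 + 20 days = 2015-03-14 onward; 2015-03-16 is on or after that date.
(5) the permitted window runs from 2015-02-22 + 14 = 2015-03-08 to 2015-02-22 + 69 = 2015-05-02; done 2015-04-30, which is between those dates.
(6) due by 2015-05-07 + 57 days = 2015-07-03; not done until 2015-07-06, 3 days after the deadline.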